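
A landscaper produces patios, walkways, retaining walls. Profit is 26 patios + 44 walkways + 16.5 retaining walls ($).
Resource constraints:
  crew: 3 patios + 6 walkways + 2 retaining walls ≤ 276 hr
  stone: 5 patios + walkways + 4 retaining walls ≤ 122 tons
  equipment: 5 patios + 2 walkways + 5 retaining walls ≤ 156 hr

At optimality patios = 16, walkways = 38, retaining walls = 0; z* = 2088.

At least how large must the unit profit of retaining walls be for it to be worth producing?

19

Check each constraint at x*: crew 276/276 (tight); stone 118/122 (slack 4); equipment 156/156 (tight).
Since stone is not tight, its dual is 0.
From A_Bᵀ y = c: 3·y_crew + 5·y_equipment = 26; 6·y_crew + 2·y_equipment = 44.
→ y_crew = 7 and y_equipment = 1.
retaining walls enters the basis when its profit ≥ yᵀa₃ = 7·2 + 1·5 = 19.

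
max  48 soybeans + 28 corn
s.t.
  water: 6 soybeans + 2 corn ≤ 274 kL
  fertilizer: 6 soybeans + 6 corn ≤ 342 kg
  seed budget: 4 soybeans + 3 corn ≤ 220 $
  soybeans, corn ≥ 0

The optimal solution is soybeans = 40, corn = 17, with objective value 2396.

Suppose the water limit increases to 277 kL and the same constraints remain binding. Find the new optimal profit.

At the optimum: water uses 274 of 274 (binding); fertilizer uses 342 of 342 (binding); seed budget uses 211 of 220 (slack = 9).
By complementary slackness, y = 0 for the non-binding constraint.
From A_Bᵀ y = c: 6·y_water + 6·y_fertilizer = 48; 2·y_water + 6·y_fertilizer = 28.
→ y_water = 5 and y_fertilizer = 3.
Δz = y_water·Δb = 5 × (3) = 15, so new z* = 2396 + 15 = 2411.

2411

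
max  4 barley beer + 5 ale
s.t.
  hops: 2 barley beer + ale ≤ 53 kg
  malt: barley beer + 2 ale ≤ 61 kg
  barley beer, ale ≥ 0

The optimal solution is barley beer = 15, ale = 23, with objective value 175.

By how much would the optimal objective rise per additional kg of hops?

Both hops and malt are binding at x*.
Dual feasibility on the basic columns requires 2·y_hops + 1·y_malt = 4, 1·y_hops + 2·y_malt = 5.
This yields shadow prices y_hops = 1, y_malt = 2.
Shadow price of hops = 1.

1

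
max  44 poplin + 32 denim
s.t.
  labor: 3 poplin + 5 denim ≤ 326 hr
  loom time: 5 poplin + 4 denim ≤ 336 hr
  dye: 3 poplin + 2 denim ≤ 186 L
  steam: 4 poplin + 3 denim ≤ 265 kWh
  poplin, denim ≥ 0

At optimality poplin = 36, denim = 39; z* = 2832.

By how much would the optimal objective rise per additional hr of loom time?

At the optimum: labor uses 303 of 326 (slack = 23); loom time uses 336 of 336 (binding); dye uses 186 of 186 (binding); steam uses 261 of 265 (slack = 4).
Slack constraints have shadow price 0 (complementary slackness).
Dual feasibility on the basic columns requires 5·y_loom time + 3·y_dye = 44, 4·y_loom time + 2·y_dye = 32.
Solving: y_loom time = 4, y_dye = 8.
Shadow price of loom time = 4.

4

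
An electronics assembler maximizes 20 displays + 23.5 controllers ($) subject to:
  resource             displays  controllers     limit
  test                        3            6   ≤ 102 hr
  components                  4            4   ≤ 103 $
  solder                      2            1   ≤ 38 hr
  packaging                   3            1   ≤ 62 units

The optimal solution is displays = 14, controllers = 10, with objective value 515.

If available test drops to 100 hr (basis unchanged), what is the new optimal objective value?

509

Check each constraint at x*: test 102/102 (tight); components 96/103 (slack 7); solder 38/38 (tight); packaging 52/62 (slack 10).
Since components, packaging are not tight, their duals are 0.
From A_Bᵀ y = c: 3·y_test + 2·y_solder = 20; 6·y_test + 1·y_solder = 23.5.
Solving: y_test = 3, y_solder = 5.5.
Δz = y_test·Δb = 3 × (-2) = -6, so new z* = 515 − 6 = 509.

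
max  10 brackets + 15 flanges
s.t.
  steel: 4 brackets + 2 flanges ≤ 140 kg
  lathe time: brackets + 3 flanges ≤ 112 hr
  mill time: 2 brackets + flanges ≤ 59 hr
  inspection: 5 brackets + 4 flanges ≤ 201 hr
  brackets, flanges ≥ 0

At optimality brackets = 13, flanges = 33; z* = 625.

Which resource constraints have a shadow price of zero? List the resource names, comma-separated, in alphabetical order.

steel: 118/140 (slack 22)
lathe time: 112/112 (binding)
mill time: 59/59 (binding)
inspection: 197/201 (slack 4)
By complementary slackness, a constraint with positive slack has shadow price 0 → inspection, steel.

inspection, steel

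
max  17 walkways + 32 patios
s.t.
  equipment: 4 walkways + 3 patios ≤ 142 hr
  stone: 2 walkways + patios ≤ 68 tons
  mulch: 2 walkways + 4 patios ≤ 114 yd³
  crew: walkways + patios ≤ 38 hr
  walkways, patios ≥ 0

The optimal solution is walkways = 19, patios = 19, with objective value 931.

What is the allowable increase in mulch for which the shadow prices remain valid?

Binding constraints: mulch, crew. The basis is B = [[2,4],[1,1]] with det -2.
Per unit increase in mulch, x* moves by d = (-0.5, 0.5).
The basis stays optimal until walkways reaches 0; allowable increase = 38 yd³.

38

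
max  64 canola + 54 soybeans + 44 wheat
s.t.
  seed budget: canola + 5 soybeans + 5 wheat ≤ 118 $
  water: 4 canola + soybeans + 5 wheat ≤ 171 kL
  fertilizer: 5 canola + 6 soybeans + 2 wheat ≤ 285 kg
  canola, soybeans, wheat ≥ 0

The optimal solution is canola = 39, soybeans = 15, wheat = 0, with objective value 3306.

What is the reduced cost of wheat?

At the optimum: seed budget uses 114 of 118 (slack = 4); water uses 171 of 171 (binding); fertilizer uses 285 of 285 (binding).
Slack constraints have shadow price 0 (complementary slackness).
The binding rows give the dual system: 4·y_water + 5·y_fertilizer = 64 and 1·y_water + 6·y_fertilizer = 54.
Solving: y_water = 6, y_fertilizer = 8.
Reduced cost of wheat: c₃ − yᵀa₃ = 44 − (6·5 + 8·2) = 44 − 46 = -2.

-2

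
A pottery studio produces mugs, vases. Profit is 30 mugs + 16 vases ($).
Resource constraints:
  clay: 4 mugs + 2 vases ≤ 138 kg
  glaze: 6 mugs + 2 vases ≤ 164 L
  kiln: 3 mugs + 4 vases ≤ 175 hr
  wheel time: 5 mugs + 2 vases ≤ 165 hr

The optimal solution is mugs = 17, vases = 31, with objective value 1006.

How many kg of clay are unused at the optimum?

8

clay used = 4·17 + 2·31 = 130; slack = 138 − 130 = 8.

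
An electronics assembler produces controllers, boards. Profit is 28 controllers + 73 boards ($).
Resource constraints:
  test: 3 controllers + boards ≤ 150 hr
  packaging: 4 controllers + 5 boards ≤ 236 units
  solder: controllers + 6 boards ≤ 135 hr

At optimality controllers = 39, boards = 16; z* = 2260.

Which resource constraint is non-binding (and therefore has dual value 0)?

test: 133/150 (slack 17)
packaging: 236/236 (binding)
solder: 135/135 (binding)
By complementary slackness, a constraint with positive slack has shadow price 0 → test.

test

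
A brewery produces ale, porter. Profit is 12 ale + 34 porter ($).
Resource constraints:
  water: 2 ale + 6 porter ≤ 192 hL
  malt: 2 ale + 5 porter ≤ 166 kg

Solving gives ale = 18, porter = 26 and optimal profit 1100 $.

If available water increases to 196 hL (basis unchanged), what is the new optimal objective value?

Check each constraint at x*: water 192/192 (tight); malt 166/166 (tight).
The binding rows give the dual system: 2·y_water + 2·y_malt = 12 and 6·y_water + 5·y_malt = 34.
Solving: y_water = 4, y_malt = 2.
Δz = y_water·Δb = 4 × (4) = 16, so new z* = 1100 + 16 = 1116.

1116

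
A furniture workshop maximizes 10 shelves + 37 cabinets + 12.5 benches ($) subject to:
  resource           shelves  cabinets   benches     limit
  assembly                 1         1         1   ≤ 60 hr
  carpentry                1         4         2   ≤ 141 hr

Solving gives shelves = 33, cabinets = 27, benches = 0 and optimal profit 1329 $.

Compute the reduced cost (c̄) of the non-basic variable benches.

-6.5

Check each constraint at x*: assembly 60/60 (tight); carpentry 141/141 (tight).
Dual feasibility on the basic columns requires 1·y_assembly + 1·y_carpentry = 10, 1·y_assembly + 4·y_carpentry = 37.
→ y_assembly = 1 and y_carpentry = 9.
Reduced cost of benches: c₃ − yᵀa₃ = 12.5 − (1·1 + 9·2) = 12.5 − 19 = -6.5.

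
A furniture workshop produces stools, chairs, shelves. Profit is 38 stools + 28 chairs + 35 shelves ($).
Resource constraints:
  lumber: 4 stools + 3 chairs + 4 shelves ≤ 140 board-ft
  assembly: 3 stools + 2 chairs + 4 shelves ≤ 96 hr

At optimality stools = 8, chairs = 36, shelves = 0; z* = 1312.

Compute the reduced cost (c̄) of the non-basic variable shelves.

At the optimum: lumber uses 140 of 140 (binding); assembly uses 96 of 96 (binding).
Dual feasibility on the basic columns requires 4·y_lumber + 3·y_assembly = 38, 3·y_lumber + 2·y_assembly = 28.
→ y_lumber = 8 and y_assembly = 2.
Reduced cost of shelves: c₃ − yᵀa₃ = 35 − (8·4 + 2·4) = 35 − 40 = -5.

-5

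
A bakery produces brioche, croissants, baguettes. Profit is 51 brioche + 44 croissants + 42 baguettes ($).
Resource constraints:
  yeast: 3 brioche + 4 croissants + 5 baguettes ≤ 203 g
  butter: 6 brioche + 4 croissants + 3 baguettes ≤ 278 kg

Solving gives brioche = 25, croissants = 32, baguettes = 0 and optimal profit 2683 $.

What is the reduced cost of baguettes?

Both yeast and butter are binding at x*.
From A_Bᵀ y = c: 3·y_yeast + 6·y_butter = 51; 4·y_yeast + 4·y_butter = 44.
→ y_yeast = 5 and y_butter = 6.
Reduced cost of baguettes: c₃ − yᵀa₃ = 42 − (5·5 + 6·3) = 42 − 43 = -1.

-1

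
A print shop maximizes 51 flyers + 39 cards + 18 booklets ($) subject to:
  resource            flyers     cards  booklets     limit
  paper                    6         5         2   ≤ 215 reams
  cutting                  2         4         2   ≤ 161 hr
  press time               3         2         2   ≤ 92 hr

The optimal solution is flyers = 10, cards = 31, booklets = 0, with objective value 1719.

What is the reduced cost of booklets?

-6

Binding: paper and press time. Non-binding: cutting (17 unused).
Since cutting is not tight, its dual is 0.
The binding rows give the dual system: 6·y_paper + 3·y_press time = 51 and 5·y_paper + 2·y_press time = 39.
Solving: y_paper = 5, y_press time = 7.
Reduced cost of booklets: c₃ − yᵀa₃ = 18 − (5·2 + 7·2) = 18 − 24 = -6.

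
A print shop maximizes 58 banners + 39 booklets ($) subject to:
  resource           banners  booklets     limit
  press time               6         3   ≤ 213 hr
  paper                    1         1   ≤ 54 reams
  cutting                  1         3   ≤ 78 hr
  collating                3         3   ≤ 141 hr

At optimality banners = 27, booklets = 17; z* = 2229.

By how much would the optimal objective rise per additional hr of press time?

9

Binding: press time and cutting. Non-binding: paper (10 unused), collating (9 unused).
Slack constraints have shadow price 0 (complementary slackness).
The binding rows give the dual system: 6·y_press time + 1·y_cutting = 58 and 3·y_press time + 3·y_cutting = 39.
This yields shadow prices y_press time = 9, y_cutting = 4.
Shadow price of press time = 9.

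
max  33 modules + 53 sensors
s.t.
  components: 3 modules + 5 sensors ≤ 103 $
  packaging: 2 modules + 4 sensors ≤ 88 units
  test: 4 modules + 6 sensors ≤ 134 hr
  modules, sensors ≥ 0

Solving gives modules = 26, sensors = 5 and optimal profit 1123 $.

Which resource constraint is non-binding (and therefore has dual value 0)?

packaging

components: 103/103 (binding)
packaging: 72/88 (slack 16)
test: 134/134 (binding)
By complementary slackness, a constraint with positive slack has shadow price 0 → packaging.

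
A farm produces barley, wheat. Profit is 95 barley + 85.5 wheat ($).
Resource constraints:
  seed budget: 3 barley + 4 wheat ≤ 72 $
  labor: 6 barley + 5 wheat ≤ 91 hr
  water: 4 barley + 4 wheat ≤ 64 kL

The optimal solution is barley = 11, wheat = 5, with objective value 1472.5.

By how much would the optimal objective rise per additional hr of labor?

At the optimum: seed budget uses 53 of 72 (slack = 19); labor uses 91 of 91 (binding); water uses 64 of 64 (binding).
Slack constraints have shadow price 0 (complementary slackness).
From A_Bᵀ y = c: 6·y_labor + 4·y_water = 95; 5·y_labor + 4·y_water = 85.5.
→ y_labor = 9.5 and y_water = 9.5.
Shadow price of labor = 9.5.

9.5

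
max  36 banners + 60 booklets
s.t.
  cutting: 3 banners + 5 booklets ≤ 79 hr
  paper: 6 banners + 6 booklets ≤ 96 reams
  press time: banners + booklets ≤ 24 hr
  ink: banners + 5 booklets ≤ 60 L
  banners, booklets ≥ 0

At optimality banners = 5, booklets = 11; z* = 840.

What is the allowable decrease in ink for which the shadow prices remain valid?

44

Binding constraints: paper, ink. The basis is B = [[6,6],[1,5]] with det 24.
Per unit decrease in ink, x* moves by d = (0.25, -0.25).
The basis stays optimal until booklets reaches 0; allowable decrease = 44 L.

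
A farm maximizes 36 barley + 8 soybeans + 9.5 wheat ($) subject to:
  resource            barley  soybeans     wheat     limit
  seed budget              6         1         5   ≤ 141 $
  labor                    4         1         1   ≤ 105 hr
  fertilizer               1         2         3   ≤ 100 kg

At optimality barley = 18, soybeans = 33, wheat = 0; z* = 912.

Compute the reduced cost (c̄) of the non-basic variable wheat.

Binding: seed budget and labor. Non-binding: fertilizer (16 unused).
Slack constraints have shadow price 0 (complementary slackness).
From A_Bᵀ y = c: 6·y_seed budget + 4·y_labor = 36; 1·y_seed budget + 1·y_labor = 8.
Solving: y_seed budget = 2, y_labor = 6.
Reduced cost of wheat: c₃ − yᵀa₃ = 9.5 − (2·5 + 6·1) = 9.5 − 16 = -6.5.

-6.5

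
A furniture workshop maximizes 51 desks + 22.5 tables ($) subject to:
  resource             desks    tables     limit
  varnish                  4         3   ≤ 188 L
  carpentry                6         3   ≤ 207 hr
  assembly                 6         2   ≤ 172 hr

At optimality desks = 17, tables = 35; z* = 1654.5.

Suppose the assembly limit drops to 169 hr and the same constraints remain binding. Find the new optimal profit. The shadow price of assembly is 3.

1645.5

Δb = -3, so new z* = 1654.5 + (3)·(-3) = 1654.5 − 9 = 1645.5.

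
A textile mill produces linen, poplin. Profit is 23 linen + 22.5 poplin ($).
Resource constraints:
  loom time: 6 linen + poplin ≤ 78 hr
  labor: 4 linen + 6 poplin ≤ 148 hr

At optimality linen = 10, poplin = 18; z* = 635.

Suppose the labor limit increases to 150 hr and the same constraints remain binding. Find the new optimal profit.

Both loom time and labor are binding at x*.
The binding rows give the dual system: 6·y_loom time + 4·y_labor = 23 and 1·y_loom time + 6·y_labor = 22.5.
Solving: y_loom time = 1.5, y_labor = 3.5.
Δz = y_labor·Δb = 3.5 × (2) = 7, so new z* = 635 + 7 = 642.

642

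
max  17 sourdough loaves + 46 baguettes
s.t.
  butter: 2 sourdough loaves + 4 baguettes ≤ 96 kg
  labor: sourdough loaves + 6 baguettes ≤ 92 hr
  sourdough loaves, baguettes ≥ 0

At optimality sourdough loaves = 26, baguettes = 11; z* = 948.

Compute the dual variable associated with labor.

Check each constraint at x*: butter 96/96 (tight); labor 92/92 (tight).
Dual feasibility on the basic columns requires 2·y_butter + 1·y_labor = 17, 4·y_butter + 6·y_labor = 46.
This yields shadow prices y_butter = 7, y_labor = 3.
Shadow price of labor = 3.

3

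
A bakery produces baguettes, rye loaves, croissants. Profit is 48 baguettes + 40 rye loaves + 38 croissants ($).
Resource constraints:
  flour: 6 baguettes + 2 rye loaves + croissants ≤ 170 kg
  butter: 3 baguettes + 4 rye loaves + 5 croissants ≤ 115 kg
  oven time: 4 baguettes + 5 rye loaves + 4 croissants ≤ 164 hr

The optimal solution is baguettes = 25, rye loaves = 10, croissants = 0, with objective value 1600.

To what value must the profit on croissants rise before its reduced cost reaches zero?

44

Check each constraint at x*: flour 170/170 (tight); butter 115/115 (tight); oven time 150/164 (slack 14).
Since oven time is not tight, its dual is 0.
The binding rows give the dual system: 6·y_flour + 3·y_butter = 48 and 2·y_flour + 4·y_butter = 40.
Solving: y_flour = 4, y_butter = 8.
croissants enters the basis when its profit ≥ yᵀa₃ = 4·1 + 8·5 = 44.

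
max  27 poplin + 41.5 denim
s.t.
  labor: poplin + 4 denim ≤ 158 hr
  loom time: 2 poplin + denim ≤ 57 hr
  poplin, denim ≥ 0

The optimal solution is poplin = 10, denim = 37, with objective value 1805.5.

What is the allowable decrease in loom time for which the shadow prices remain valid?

Binding constraints: labor, loom time. The basis is B = [[1,4],[2,1]] with det -7.
Per unit decrease in loom time, x* moves by d = (-0.5714, 0.1429).
The basis stays optimal until poplin reaches 0; allowable decrease = 17.5 hr.

17.5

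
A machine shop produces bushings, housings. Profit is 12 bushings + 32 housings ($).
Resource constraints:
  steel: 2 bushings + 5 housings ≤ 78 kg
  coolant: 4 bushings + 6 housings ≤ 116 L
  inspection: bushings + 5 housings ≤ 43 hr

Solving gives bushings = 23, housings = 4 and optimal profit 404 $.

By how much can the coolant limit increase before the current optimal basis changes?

33.6

Binding constraints: coolant, inspection. The basis is B = [[4,6],[1,5]] with det 14.
Per unit increase in coolant, x* moves by d = (0.3571, -0.0714).
The basis stays optimal until steel becomes binding; allowable increase = 33.6 L.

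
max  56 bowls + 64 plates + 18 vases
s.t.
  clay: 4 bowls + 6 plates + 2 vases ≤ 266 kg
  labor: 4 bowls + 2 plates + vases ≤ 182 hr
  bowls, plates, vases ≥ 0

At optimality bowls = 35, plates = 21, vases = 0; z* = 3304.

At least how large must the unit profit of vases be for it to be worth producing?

23

Check each constraint at x*: clay 266/266 (tight); labor 182/182 (tight).
From A_Bᵀ y = c: 4·y_clay + 4·y_labor = 56; 6·y_clay + 2·y_labor = 64.
Solving: y_clay = 9, y_labor = 5.
vases enters the basis when its profit ≥ yᵀa₃ = 9·2 + 5·1 = 23.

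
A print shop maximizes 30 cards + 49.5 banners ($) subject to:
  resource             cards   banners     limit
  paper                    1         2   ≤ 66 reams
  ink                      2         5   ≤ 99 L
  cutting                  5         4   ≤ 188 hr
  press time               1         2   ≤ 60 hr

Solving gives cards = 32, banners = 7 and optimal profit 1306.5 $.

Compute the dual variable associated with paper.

At the optimum: paper uses 46 of 66 (slack = 20); ink uses 99 of 99 (binding); cutting uses 188 of 188 (binding); press time uses 46 of 60 (slack = 14).
By complementary slackness, y = 0 for the non-binding constraints.
Dual feasibility on the basic columns requires 2·y_ink + 5·y_cutting = 30, 5·y_ink + 4·y_cutting = 49.5.
→ y_ink = 7.5 and y_cutting = 3.
Shadow price of paper = 0.

0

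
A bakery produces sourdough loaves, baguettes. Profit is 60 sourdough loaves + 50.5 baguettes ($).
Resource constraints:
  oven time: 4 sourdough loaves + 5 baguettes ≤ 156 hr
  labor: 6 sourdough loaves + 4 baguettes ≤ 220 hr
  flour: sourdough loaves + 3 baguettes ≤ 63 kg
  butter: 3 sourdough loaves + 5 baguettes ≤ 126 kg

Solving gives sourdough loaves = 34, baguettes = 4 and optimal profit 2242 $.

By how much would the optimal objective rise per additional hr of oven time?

At the optimum: oven time uses 156 of 156 (binding); labor uses 220 of 220 (binding); flour uses 46 of 63 (slack = 17); butter uses 122 of 126 (slack = 4).
Slack constraints have shadow price 0 (complementary slackness).
From A_Bᵀ y = c: 4·y_oven time + 6·y_labor = 60; 5·y_oven time + 4·y_labor = 50.5.
→ y_oven time = 4.5 and y_labor = 7.
Shadow price of oven time = 4.5.

4.5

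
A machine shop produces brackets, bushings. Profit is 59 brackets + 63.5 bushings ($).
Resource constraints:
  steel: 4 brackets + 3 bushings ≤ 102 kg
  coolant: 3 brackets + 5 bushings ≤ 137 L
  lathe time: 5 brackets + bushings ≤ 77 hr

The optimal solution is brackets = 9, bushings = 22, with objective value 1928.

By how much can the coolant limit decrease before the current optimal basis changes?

Binding constraints: steel, coolant. The basis is B = [[4,3],[3,5]] with det 11.
Per unit decrease in coolant, x* moves by d = (0.2727, -0.3636).
The basis stays optimal until lathe time becomes binding; allowable decrease = 10 L.

10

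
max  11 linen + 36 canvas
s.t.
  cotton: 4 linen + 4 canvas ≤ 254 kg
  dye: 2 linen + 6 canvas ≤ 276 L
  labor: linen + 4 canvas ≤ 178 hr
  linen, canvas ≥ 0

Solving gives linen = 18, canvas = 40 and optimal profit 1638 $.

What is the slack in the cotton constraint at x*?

cotton used = 4·18 + 4·40 = 232; slack = 254 − 232 = 22.

22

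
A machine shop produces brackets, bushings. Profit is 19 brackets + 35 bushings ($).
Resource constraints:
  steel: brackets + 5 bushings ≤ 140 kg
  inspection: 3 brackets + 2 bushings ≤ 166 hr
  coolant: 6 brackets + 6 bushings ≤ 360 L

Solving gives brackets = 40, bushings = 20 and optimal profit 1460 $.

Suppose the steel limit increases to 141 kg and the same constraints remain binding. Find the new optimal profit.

1464

Check each constraint at x*: steel 140/140 (tight); inspection 160/166 (slack 6); coolant 360/360 (tight).
Since inspection is not tight, its dual is 0.
From A_Bᵀ y = c: 1·y_steel + 6·y_coolant = 19; 5·y_steel + 6·y_coolant = 35.
→ y_steel = 4 and y_coolant = 2.5.
Δz = y_steel·Δb = 4 × (1) = 4, so new z* = 1460 + 4 = 1464.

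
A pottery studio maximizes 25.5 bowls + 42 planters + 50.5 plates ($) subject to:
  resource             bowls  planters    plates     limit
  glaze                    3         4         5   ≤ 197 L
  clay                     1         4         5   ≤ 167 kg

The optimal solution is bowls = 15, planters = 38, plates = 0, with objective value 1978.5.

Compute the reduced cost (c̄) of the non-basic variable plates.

-2

Check each constraint at x*: glaze 197/197 (tight); clay 167/167 (tight).
From A_Bᵀ y = c: 3·y_glaze + 1·y_clay = 25.5; 4·y_glaze + 4·y_clay = 42.
→ y_glaze = 7.5 and y_clay = 3.
Reduced cost of plates: c₃ − yᵀa₃ = 50.5 − (7.5·5 + 3·5) = 50.5 − 52.5 = -2.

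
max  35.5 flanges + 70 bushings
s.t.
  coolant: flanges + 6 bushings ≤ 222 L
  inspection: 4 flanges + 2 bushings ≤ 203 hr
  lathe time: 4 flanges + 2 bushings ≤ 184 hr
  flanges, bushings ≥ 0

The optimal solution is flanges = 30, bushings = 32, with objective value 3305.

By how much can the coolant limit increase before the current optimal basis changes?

330

Binding constraints: coolant, lathe time. The basis is B = [[1,6],[4,2]] with det -22.
Per unit increase in coolant, x* moves by d = (-0.0909, 0.1818).
The basis stays optimal until flanges reaches 0; allowable increase = 330 L.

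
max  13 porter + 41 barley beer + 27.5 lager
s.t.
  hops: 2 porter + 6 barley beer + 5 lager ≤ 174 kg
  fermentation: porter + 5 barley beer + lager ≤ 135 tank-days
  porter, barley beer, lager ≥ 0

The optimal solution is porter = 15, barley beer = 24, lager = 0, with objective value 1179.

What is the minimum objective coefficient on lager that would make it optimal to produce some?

31

At the optimum: hops uses 174 of 174 (binding); fermentation uses 135 of 135 (binding).
The binding rows give the dual system: 2·y_hops + 1·y_fermentation = 13 and 6·y_hops + 5·y_fermentation = 41.
→ y_hops = 6 and y_fermentation = 1.
lager enters the basis when its profit ≥ yᵀa₃ = 6·5 + 1·1 = 31.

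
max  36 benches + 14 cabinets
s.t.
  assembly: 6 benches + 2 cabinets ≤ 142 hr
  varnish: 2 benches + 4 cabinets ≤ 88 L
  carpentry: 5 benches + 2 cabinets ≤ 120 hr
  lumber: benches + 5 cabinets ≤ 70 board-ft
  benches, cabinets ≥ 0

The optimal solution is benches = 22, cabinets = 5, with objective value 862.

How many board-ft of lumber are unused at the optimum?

23

lumber used = 1·22 + 5·5 = 47; slack = 70 − 47 = 23.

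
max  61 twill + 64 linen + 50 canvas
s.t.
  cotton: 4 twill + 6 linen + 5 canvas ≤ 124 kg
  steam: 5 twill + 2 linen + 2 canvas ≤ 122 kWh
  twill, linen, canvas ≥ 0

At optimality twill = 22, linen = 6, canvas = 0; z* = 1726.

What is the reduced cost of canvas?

-5

At the optimum: cotton uses 124 of 124 (binding); steam uses 122 of 122 (binding).
Dual feasibility on the basic columns requires 4·y_cotton + 5·y_steam = 61, 6·y_cotton + 2·y_steam = 64.
Solving: y_cotton = 9, y_steam = 5.
Reduced cost of canvas: c₃ − yᵀa₃ = 50 − (9·5 + 5·2) = 50 − 55 = -5.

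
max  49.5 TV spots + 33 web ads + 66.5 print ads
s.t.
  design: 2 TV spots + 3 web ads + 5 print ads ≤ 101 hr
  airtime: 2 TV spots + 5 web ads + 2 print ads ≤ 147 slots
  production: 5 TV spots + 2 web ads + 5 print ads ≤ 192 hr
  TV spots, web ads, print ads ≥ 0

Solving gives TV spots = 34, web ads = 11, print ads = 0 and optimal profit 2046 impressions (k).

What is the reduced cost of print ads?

Check each constraint at x*: design 101/101 (tight); airtime 123/147 (slack 24); production 192/192 (tight).
Slack constraints have shadow price 0 (complementary slackness).
From A_Bᵀ y = c: 2·y_design + 5·y_production = 49.5; 3·y_design + 2·y_production = 33.
This yields shadow prices y_design = 6, y_production = 7.5.
Reduced cost of print ads: c₃ − yᵀa₃ = 66.5 − (6·5 + 7.5·5) = 66.5 − 67.5 = -1.

-1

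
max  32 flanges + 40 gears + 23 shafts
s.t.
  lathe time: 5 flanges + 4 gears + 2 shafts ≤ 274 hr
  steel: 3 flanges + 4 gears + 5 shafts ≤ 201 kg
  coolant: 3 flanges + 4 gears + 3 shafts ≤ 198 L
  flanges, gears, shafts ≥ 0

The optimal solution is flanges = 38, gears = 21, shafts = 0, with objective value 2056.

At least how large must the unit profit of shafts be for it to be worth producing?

29

Check each constraint at x*: lathe time 274/274 (tight); steel 198/201 (slack 3); coolant 198/198 (tight).
By complementary slackness, y = 0 for the non-binding constraint.
The binding rows give the dual system: 5·y_lathe time + 3·y_coolant = 32 and 4·y_lathe time + 4·y_coolant = 40.
Solving: y_lathe time = 1, y_coolant = 9.
shafts enters the basis when its profit ≥ yᵀa₃ = 1·2 + 9·3 = 29.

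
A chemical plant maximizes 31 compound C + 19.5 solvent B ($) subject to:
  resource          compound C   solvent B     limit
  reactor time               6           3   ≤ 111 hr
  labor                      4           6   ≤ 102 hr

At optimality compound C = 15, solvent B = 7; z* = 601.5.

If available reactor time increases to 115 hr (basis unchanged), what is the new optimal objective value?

Check each constraint at x*: reactor time 111/111 (tight); labor 102/102 (tight).
Dual feasibility on the basic columns requires 6·y_reactor time + 4·y_labor = 31, 3·y_reactor time + 6·y_labor = 19.5.
Solving: y_reactor time = 4.5, y_labor = 1.
Δz = y_reactor time·Δb = 4.5 × (4) = 18, so new z* = 601.5 + 18 = 619.5.

619.5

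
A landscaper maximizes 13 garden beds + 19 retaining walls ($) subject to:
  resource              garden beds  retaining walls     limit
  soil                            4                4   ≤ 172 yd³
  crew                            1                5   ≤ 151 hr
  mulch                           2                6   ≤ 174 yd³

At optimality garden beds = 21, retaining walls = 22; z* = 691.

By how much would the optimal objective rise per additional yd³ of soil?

Check each constraint at x*: soil 172/172 (tight); crew 131/151 (slack 20); mulch 174/174 (tight).
By complementary slackness, y = 0 for the non-binding constraint.
From A_Bᵀ y = c: 4·y_soil + 2·y_mulch = 13; 4·y_soil + 6·y_mulch = 19.
Solving: y_soil = 2.5, y_mulch = 1.5.
Shadow price of soil = 2.5.

2.5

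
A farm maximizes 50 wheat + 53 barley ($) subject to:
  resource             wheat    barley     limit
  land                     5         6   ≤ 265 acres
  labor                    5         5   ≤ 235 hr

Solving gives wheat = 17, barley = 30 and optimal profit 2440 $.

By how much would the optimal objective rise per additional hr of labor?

Both land and labor are binding at x*.
The binding rows give the dual system: 5·y_land + 5·y_labor = 50 and 6·y_land + 5·y_labor = 53.
→ y_land = 3 and y_labor = 7.
Shadow price of labor = 7.

7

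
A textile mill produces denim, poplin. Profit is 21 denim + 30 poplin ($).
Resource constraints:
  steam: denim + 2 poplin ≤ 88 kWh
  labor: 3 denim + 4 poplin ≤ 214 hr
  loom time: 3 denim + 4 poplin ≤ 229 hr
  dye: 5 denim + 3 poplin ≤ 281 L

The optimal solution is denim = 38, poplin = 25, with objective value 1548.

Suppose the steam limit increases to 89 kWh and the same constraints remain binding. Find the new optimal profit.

Check each constraint at x*: steam 88/88 (tight); labor 214/214 (tight); loom time 214/229 (slack 15); dye 265/281 (slack 16).
By complementary slackness, y = 0 for the non-binding constraints.
Dual feasibility on the basic columns requires 1·y_steam + 3·y_labor = 21, 2·y_steam + 4·y_labor = 30.
Solving: y_steam = 3, y_labor = 6.
Δz = y_steam·Δb = 3 × (1) = 3, so new z* = 1548 + 3 = 1551.

1551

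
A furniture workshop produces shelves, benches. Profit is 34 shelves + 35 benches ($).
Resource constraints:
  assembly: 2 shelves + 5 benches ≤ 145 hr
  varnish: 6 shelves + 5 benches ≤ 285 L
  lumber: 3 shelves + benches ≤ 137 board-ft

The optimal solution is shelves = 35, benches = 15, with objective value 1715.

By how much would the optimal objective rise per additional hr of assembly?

2

At the optimum: assembly uses 145 of 145 (binding); varnish uses 285 of 285 (binding); lumber uses 120 of 137 (slack = 17).
By complementary slackness, y = 0 for the non-binding constraint.
Dual feasibility on the basic columns requires 2·y_assembly + 6·y_varnish = 34, 5·y_assembly + 5·y_varnish = 35.
→ y_assembly = 2 and y_varnish = 5.
Shadow price of assembly = 2.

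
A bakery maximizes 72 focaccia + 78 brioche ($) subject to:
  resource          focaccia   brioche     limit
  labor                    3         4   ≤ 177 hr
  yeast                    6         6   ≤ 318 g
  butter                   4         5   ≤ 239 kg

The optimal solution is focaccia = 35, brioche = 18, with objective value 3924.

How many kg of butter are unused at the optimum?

9

butter used = 4·35 + 5·18 = 230; slack = 239 − 230 = 9.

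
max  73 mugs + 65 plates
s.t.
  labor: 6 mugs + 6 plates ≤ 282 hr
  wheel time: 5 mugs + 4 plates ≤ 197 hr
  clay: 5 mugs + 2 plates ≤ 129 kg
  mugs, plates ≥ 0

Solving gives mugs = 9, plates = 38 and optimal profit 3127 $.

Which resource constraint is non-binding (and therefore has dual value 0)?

clay

labor: 282/282 (binding)
wheel time: 197/197 (binding)
clay: 121/129 (slack 8)
By complementary slackness, a constraint with positive slack has shadow price 0 → clay.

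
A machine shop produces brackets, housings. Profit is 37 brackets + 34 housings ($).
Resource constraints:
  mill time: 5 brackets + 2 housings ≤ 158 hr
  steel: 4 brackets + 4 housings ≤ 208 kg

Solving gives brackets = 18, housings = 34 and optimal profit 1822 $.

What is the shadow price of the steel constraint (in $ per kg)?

8

Check each constraint at x*: mill time 158/158 (tight); steel 208/208 (tight).
The binding rows give the dual system: 5·y_mill time + 4·y_steel = 37 and 2·y_mill time + 4·y_steel = 34.
Solving: y_mill time = 1, y_steel = 8.
Shadow price of steel = 8.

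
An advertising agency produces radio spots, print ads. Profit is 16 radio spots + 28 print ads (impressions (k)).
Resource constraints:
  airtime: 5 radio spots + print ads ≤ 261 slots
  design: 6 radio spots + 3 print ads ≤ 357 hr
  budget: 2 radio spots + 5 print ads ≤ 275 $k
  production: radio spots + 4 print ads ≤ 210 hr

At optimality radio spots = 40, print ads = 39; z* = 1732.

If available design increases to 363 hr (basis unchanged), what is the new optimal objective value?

At the optimum: airtime uses 239 of 261 (slack = 22); design uses 357 of 357 (binding); budget uses 275 of 275 (binding); production uses 196 of 210 (slack = 14).
Slack constraints have shadow price 0 (complementary slackness).
From A_Bᵀ y = c: 6·y_design + 2·y_budget = 16; 3·y_design + 5·y_budget = 28.
This yields shadow prices y_design = 1, y_budget = 5.
Δz = y_design·Δb = 1 × (6) = 6, so new z* = 1732 + 6 = 1738.

1738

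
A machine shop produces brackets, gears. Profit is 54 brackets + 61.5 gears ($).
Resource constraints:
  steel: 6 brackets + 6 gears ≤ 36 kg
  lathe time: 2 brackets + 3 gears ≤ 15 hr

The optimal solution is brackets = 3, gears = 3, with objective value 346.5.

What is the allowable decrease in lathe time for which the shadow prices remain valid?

Binding constraints: steel, lathe time. The basis is B = [[6,6],[2,3]] with det 6.
Per unit decrease in lathe time, x* moves by d = (1, -1).
The basis stays optimal until gears reaches 0; allowable decrease = 3 hr.

3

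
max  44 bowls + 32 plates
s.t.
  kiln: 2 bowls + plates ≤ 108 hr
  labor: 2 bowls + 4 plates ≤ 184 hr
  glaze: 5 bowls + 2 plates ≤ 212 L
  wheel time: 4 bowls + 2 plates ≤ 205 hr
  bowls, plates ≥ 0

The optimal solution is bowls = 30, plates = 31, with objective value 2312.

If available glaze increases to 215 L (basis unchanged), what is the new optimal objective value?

2333

Check each constraint at x*: kiln 91/108 (slack 17); labor 184/184 (tight); glaze 212/212 (tight); wheel time 182/205 (slack 23).
Slack constraints have shadow price 0 (complementary slackness).
The binding rows give the dual system: 2·y_labor + 5·y_glaze = 44 and 4·y_labor + 2·y_glaze = 32.
Solving: y_labor = 4.5, y_glaze = 7.
Δz = y_glaze·Δb = 7 × (3) = 21, so new z* = 2312 + 21 = 2333.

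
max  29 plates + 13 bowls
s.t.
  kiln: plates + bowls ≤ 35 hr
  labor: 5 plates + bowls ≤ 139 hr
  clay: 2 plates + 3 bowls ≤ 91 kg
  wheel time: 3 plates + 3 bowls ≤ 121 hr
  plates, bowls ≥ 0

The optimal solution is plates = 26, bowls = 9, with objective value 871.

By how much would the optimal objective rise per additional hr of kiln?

Binding: kiln and labor. Non-binding: clay (12 unused), wheel time (16 unused).
Slack constraints have shadow price 0 (complementary slackness).
The binding rows give the dual system: 1·y_kiln + 5·y_labor = 29 and 1·y_kiln + 1·y_labor = 13.
→ y_kiln = 9 and y_labor = 4.
Shadow price of kiln = 9.

9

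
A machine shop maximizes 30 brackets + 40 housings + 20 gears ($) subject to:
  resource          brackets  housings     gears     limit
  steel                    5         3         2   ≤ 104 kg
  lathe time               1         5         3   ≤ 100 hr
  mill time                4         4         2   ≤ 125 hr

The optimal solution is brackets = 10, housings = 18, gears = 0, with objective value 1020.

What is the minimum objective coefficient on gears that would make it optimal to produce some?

25

Check each constraint at x*: steel 104/104 (tight); lathe time 100/100 (tight); mill time 112/125 (slack 13).
Slack constraints have shadow price 0 (complementary slackness).
Dual feasibility on the basic columns requires 5·y_steel + 1·y_lathe time = 30, 3·y_steel + 5·y_lathe time = 40.
→ y_steel = 5 and y_lathe time = 5.
gears enters the basis when its profit ≥ yᵀa₃ = 5·2 + 5·3 = 25.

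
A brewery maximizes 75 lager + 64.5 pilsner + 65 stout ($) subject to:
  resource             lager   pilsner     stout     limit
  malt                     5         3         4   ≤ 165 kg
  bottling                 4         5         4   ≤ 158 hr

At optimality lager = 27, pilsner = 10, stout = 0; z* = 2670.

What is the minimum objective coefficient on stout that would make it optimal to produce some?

66

At the optimum: malt uses 165 of 165 (binding); bottling uses 158 of 158 (binding).
From A_Bᵀ y = c: 5·y_malt + 4·y_bottling = 75; 3·y_malt + 5·y_bottling = 64.5.
Solving: y_malt = 9, y_bottling = 7.5.
stout enters the basis when its profit ≥ yᵀa₃ = 9·4 + 7.5·4 = 66.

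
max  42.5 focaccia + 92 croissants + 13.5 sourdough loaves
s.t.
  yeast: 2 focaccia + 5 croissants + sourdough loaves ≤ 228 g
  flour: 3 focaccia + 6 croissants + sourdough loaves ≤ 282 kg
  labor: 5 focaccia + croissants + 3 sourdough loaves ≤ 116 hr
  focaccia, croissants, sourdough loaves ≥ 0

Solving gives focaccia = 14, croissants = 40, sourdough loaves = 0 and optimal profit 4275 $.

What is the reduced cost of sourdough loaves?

At the optimum: yeast uses 228 of 228 (binding); flour uses 282 of 282 (binding); labor uses 110 of 116 (slack = 6).
By complementary slackness, y = 0 for the non-binding constraint.
Dual feasibility on the basic columns requires 2·y_yeast + 3·y_flour = 42.5, 5·y_yeast + 6·y_flour = 92.
This yields shadow prices y_yeast = 7, y_flour = 9.5.
Reduced cost of sourdough loaves: c₃ − yᵀa₃ = 13.5 − (7·1 + 9.5·1) = 13.5 − 16.5 = -3.

-3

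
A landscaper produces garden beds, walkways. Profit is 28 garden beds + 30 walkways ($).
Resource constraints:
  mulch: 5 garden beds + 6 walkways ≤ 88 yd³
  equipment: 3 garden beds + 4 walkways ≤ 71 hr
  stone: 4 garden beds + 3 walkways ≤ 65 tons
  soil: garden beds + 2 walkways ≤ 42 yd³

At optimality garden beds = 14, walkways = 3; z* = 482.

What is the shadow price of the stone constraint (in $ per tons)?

Binding: mulch and stone. Non-binding: equipment (17 unused), soil (22 unused).
Slack constraints have shadow price 0 (complementary slackness).
Dual feasibility on the basic columns requires 5·y_mulch + 4·y_stone = 28, 6·y_mulch + 3·y_stone = 30.
This yields shadow prices y_mulch = 4, y_stone = 2.
Shadow price of stone = 2.

2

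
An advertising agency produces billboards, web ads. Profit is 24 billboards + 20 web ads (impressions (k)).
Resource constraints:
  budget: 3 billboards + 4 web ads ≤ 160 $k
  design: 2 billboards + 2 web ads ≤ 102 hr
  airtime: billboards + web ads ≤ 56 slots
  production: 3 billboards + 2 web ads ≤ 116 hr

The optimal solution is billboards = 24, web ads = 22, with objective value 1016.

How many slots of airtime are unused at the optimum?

airtime used = 1·24 + 1·22 = 46; slack = 56 − 46 = 10.

10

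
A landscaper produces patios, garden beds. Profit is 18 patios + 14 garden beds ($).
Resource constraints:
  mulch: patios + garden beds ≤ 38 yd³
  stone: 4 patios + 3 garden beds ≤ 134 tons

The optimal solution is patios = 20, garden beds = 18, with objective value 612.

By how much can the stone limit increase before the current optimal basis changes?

Binding constraints: mulch, stone. The basis is B = [[1,1],[4,3]] with det -1.
Per unit increase in stone, x* moves by d = (1, -1).
The basis stays optimal until garden beds reaches 0; allowable increase = 18 tons.

18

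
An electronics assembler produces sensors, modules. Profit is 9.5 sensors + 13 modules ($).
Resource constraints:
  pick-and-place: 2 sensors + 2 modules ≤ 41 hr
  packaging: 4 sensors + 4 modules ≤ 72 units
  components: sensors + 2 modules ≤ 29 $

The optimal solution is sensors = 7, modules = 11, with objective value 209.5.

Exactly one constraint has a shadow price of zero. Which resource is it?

pick-and-place

pick-and-place: 36/41 (slack 5)
packaging: 72/72 (binding)
components: 29/29 (binding)
By complementary slackness, a constraint with positive slack has shadow price 0 → pick-and-place.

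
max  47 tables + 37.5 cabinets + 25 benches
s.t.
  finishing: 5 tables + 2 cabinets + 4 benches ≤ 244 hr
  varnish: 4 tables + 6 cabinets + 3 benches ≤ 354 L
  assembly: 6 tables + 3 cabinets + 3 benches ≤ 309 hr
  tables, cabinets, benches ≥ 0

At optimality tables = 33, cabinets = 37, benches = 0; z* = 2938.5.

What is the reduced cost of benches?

Binding: varnish and assembly. Non-binding: finishing (5 unused).
Slack constraints have shadow price 0 (complementary slackness).
The binding rows give the dual system: 4·y_varnish + 6·y_assembly = 47 and 6·y_varnish + 3·y_assembly = 37.5.
→ y_varnish = 3.5 and y_assembly = 5.5.
Reduced cost of benches: c₃ − yᵀa₃ = 25 − (3.5·3 + 5.5·3) = 25 − 27 = -2.

-2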